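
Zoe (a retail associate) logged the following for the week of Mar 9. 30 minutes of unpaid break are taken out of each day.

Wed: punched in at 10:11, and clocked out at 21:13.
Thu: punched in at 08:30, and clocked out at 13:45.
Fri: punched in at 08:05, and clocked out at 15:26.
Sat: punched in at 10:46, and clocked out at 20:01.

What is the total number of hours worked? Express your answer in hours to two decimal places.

Wed: 10:11–21:13 = 11 h 2 min; less 30 min break → 10 h 32 min
Thu: 08:30–13:45 = 5 h 15 min; less 30 min break → 4 h 45 min
Fri: 08:05–15:26 = 7 h 21 min; less 30 min break → 6 h 51 min
Sat: 10:46–20:01 = 9 h 15 min; less 30 min break → 8 h 45 min
Total: 10 h 32 min + 4 h 45 min + 6 h 51 min + 8 h 45 min = 30 h 53 min.

30.88 hours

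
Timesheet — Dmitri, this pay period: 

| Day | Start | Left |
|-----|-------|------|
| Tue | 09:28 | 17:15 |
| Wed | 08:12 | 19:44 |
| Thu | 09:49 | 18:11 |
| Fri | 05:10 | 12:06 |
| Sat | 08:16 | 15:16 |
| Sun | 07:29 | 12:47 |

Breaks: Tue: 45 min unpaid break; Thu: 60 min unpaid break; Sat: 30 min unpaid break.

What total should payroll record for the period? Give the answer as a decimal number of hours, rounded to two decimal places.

Tue: 09:28–17:15 = 7 h 47 min; less 45 min break → 7 h 2 min
Wed: 08:12–19:44 = 11 h 32 min
Thu: 09:49–18:11 = 8 h 22 min; less 60 min break → 7 h 22 min
Fri: 05:10–12:06 = 6 h 56 min
Sat: 08:16–15:16 = 7 h 0 min; less 30 min break → 6 h 30 min
Sun: 07:29–12:47 = 5 h 18 min
Total: 7 h 2 min + 11 h 32 min + 7 h 22 min + 6 h 56 min + 6 h 30 min + 5 h 18 min = 44 h 40 min.

44.67 hours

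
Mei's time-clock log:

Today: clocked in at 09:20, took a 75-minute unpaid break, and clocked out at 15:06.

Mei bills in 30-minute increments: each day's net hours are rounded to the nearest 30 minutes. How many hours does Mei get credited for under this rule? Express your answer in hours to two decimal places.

Today: 09:20–15:06 = 5 h 46 min − 75 min = 4 h 31 min → rounds to 4 h 30 min

4.50 hours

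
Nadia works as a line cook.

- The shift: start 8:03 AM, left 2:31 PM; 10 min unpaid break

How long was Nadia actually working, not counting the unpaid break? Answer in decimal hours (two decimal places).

The shift: 8:03 AM–2:31 PM = 6 h 28 min; less 10 min break → 6 h 18 min

6.30 hours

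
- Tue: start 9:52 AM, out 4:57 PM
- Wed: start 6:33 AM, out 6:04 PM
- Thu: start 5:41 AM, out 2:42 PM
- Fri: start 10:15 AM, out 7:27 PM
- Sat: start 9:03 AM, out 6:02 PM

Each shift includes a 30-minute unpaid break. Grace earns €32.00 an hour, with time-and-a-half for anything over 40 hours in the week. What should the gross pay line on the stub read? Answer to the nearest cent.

Tue: 9:52 AM–4:57 PM = 7 h 5 min; less 30 min break → 6 h 35 min
Wed: 6:33 AM–6:04 PM = 11 h 31 min; less 30 min break → 11 h 1 min
Thu: 5:41 AM–2:42 PM = 9 h 1 min; less 30 min break → 8 h 31 min
Fri: 10:15 AM–7:27 PM = 9 h 12 min; less 30 min break → 8 h 42 min
Sat: 9:03 AM–6:02 PM = 8 h 59 min; less 30 min break → 8 h 29 min
Total worked: 43 h 18 min = 2598 min.
Regular 40 h 0 min = 2400 min at €32.00/h; overtime 3 h 18 min = 198 min at €48.00/h.
Pay = (2400 × €32.00 + 198 × €48.00) ÷ 60 = €1438.40.

€1438.40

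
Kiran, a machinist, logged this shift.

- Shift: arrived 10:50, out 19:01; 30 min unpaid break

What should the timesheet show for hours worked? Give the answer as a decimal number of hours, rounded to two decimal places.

Shift: 10:50–19:01 = 8 h 11 min; less 30 min break → 7 h 41 min

7.68 hours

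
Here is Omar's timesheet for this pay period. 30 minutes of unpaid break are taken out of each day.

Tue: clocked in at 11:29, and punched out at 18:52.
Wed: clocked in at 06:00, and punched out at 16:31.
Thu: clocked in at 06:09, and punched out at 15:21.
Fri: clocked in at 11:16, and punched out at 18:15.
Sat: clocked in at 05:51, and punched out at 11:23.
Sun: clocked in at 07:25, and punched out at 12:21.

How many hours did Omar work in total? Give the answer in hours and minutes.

Tue: 11:29–18:52 = 7 h 23 min; less 30 min break → 6 h 53 min
Wed: 06:00–16:31 = 10 h 31 min; less 30 min break → 10 h 1 min
Thu: 06:09–15:21 = 9 h 12 min; less 30 min break → 8 h 42 min
Fri: 11:16–18:15 = 6 h 59 min; less 30 min break → 6 h 29 min
Sat: 05:51–11:23 = 5 h 32 min; less 30 min break → 5 h 2 min
Sun: 07:25–12:21 = 4 h 56 min; less 30 min break → 4 h 26 min
Total: 6 h 53 min + 10 h 1 min + 8 h 42 min + 6 h 29 min + 5 h 2 min + 4 h 26 min = 41 h 33 min.

41 h 33 min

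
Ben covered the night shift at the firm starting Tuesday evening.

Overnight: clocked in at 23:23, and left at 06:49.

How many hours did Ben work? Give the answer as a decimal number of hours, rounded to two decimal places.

7.43 hours

Overnight: 23:23 → midnight = 0 h 37 min; midnight → 06:49 = 6 h 49 min; span 7 h 26 min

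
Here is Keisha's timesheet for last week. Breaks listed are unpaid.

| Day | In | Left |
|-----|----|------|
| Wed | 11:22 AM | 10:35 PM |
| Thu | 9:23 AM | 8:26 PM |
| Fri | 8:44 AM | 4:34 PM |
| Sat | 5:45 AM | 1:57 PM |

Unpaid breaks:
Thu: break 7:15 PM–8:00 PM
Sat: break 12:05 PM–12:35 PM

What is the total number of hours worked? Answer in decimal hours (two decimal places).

37.05 hours

Wed: 11:22 AM–10:35 PM = 11 h 13 min
Thu: 9:23 AM–8:26 PM = 11 h 3 min; less 45 min break → 10 h 18 min
Fri: 8:44 AM–4:34 PM = 7 h 50 min
Sat: 5:45 AM–1:57 PM = 8 h 12 min; less 30 min break → 7 h 42 min
Total: 11 h 13 min + 10 h 18 min + 7 h 50 min + 7 h 42 min = 37 h 3 min.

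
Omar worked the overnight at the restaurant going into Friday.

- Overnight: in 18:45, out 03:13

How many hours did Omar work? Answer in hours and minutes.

Overnight: 18:45 → midnight = 5 h 15 min; midnight → 03:13 = 3 h 13 min; span 8 h 28 min

8 h 28 min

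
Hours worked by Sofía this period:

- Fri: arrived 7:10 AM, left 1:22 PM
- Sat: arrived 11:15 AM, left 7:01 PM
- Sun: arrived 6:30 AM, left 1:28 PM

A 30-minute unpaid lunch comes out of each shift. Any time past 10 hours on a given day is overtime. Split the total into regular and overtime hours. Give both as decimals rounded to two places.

Fri: 7:10 AM–1:22 PM = 6 h 12 min; less 30 min break → 5 h 42 min
Sat: 11:15 AM–7:01 PM = 7 h 46 min; less 30 min break → 7 h 16 min
Sun: 6:30 AM–1:28 PM = 6 h 58 min; less 30 min break → 6 h 28 min
Fri reg 5 h 42 min / OT 0 h 0 min; Sat reg 7 h 16 min / OT 0 h 0 min; Sun reg 6 h 28 min / OT 0 h 0 min.
Totals: regular 19 h 26 min, overtime 0 h 0 min.

Regular 19.43 hours, overtime 0.00 hours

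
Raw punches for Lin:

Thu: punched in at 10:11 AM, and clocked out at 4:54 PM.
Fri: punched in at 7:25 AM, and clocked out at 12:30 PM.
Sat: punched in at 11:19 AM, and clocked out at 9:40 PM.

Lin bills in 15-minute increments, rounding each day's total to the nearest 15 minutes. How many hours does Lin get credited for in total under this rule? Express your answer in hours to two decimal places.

22.00 hours

Thu: 10:11 AM–4:54 PM = 6 h 43 min → rounds to 6 h 45 min
Fri: 7:25 AM–12:30 PM = 5 h 5 min → rounds to 5 h 0 min
Sat: 11:19 AM–9:40 PM = 10 h 21 min → rounds to 10 h 15 min
Total credited: 22 h 0 min.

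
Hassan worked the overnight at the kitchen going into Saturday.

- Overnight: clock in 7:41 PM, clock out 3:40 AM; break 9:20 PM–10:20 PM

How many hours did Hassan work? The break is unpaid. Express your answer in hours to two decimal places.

Overnight: 7:41 PM → midnight = 4 h 19 min; midnight → 3:40 AM = 3 h 40 min; span 7 h 59 min; less 60 min break → 6 h 59 min

6.98 hours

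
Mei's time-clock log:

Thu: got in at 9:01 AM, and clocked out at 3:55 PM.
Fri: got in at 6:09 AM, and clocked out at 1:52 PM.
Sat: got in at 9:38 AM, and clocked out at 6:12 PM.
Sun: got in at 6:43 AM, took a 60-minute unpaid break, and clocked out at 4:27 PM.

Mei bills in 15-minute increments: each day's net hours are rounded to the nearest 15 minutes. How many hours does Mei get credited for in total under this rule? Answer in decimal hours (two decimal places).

32.00 hours

Thu: 9:01 AM–3:55 PM = 6 h 54 min → rounds to 7 h 0 min
Fri: 6:09 AM–1:52 PM = 7 h 43 min → rounds to 7 h 45 min
Sat: 9:38 AM–6:12 PM = 8 h 34 min → rounds to 8 h 30 min
Sun: 6:43 AM–4:27 PM = 9 h 44 min − 60 min = 8 h 44 min → rounds to 8 h 45 min
Total credited: 32 h 0 min.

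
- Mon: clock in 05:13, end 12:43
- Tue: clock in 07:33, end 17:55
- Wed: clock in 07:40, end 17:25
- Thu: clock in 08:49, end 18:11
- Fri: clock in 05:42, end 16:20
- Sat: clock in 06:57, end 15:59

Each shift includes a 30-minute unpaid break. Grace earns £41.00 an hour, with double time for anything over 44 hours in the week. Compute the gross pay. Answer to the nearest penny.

£2595.30

Mon: 05:13–12:43 = 7 h 30 min; less 30 min break → 7 h 0 min
Tue: 07:33–17:55 = 10 h 22 min; less 30 min break → 9 h 52 min
Wed: 07:40–17:25 = 9 h 45 min; less 30 min break → 9 h 15 min
Thu: 08:49–18:11 = 9 h 22 min; less 30 min break → 8 h 52 min
Fri: 05:42–16:20 = 10 h 38 min; less 30 min break → 10 h 8 min
Sat: 06:57–15:59 = 9 h 2 min; less 30 min break → 8 h 32 min
Total worked: 53 h 39 min = 3219 min.
Regular 44 h 0 min = 2640 min at £41.00/h; overtime 9 h 39 min = 579 min at £82.00/h.
Pay = (2640 × £41.00 + 579 × £82.00) ÷ 60 = £2595.30.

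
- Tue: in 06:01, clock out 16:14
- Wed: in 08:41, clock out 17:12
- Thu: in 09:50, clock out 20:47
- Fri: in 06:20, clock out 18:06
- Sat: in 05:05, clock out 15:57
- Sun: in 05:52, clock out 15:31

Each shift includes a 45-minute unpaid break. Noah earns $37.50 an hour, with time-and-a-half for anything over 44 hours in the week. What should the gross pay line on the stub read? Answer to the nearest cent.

$2407.50

Tue: 06:01–16:14 = 10 h 13 min; less 45 min break → 9 h 28 min
Wed: 08:41–17:12 = 8 h 31 min; less 45 min break → 7 h 46 min
Thu: 09:50–20:47 = 10 h 57 min; less 45 min break → 10 h 12 min
Fri: 06:20–18:06 = 11 h 46 min; less 45 min break → 11 h 1 min
Sat: 05:05–15:57 = 10 h 52 min; less 45 min break → 10 h 7 min
Sun: 05:52–15:31 = 9 h 39 min; less 45 min break → 8 h 54 min
Total worked: 57 h 28 min = 3448 min.
Regular 44 h 0 min = 2640 min at $37.50/h; overtime 13 h 28 min = 808 min at $56.25/h.
Pay = (2640 × $37.50 + 808 × $56.25) ÷ 60 = $2407.50.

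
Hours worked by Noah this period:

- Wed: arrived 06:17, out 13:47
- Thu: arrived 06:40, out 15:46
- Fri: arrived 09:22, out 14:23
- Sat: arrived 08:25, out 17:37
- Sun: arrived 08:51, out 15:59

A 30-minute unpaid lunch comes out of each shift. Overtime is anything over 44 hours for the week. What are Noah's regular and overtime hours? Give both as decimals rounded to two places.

Wed: 06:17–13:47 = 7 h 30 min; less 30 min break → 7 h 0 min
Thu: 06:40–15:46 = 9 h 6 min; less 30 min break → 8 h 36 min
Fri: 09:22–14:23 = 5 h 1 min; less 30 min break → 4 h 31 min
Sat: 08:25–17:37 = 9 h 12 min; less 30 min break → 8 h 42 min
Sun: 08:51–15:59 = 7 h 8 min; less 30 min break → 6 h 38 min
Total worked: 35 h 27 min = 35.45 h.
Threshold 44 h → overtime 0 h 0 min, regular 35 h 27 min.

Regular 35.45 hours, overtime 0.00 hours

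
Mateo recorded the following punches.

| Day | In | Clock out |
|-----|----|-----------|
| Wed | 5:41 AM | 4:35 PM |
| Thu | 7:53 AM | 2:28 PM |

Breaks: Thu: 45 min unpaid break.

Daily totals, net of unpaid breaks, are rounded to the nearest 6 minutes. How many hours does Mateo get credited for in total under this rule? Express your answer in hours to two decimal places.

16.70 hours

Wed: 5:41 AM–4:35 PM = 10 h 54 min → rounds to 10 h 54 min
Thu: 7:53 AM–2:28 PM = 6 h 35 min − 45 min = 5 h 50 min → rounds to 5 h 48 min
Total credited: 16 h 42 min.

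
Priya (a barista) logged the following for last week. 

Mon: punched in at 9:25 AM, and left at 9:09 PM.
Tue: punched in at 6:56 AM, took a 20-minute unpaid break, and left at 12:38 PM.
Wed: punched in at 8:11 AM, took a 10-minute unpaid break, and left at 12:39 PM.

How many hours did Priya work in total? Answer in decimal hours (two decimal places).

Mon: 9:25 AM–9:09 PM = 11 h 44 min
Tue: 6:56 AM–12:38 PM = 5 h 42 min; less 20 min break → 5 h 22 min
Wed: 8:11 AM–12:39 PM = 4 h 28 min; less 10 min break → 4 h 18 min
Total: 11 h 44 min + 5 h 22 min + 4 h 18 min = 21 h 24 min.

21.40 hours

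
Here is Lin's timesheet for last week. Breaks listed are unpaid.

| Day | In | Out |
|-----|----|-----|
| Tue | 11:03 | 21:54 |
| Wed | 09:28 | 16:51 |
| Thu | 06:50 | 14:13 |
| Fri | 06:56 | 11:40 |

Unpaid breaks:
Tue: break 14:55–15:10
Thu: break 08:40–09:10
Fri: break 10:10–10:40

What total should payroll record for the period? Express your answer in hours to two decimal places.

Tue: 11:03–21:54 = 10 h 51 min; less 15 min break → 10 h 36 min
Wed: 09:28–16:51 = 7 h 23 min
Thu: 06:50–14:13 = 7 h 23 min; less 30 min break → 6 h 53 min
Fri: 06:56–11:40 = 4 h 44 min; less 30 min break → 4 h 14 min
Total: 10 h 36 min + 7 h 23 min + 6 h 53 min + 4 h 14 min = 29 h 6 min.

29.10 hours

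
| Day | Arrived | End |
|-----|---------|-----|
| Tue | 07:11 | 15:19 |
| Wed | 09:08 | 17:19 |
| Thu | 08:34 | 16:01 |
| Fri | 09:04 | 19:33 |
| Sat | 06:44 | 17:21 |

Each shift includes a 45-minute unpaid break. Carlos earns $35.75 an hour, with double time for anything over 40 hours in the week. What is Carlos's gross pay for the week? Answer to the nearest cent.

$1509.84

Tue: 07:11–15:19 = 8 h 8 min; less 45 min break → 7 h 23 min
Wed: 09:08–17:19 = 8 h 11 min; less 45 min break → 7 h 26 min
Thu: 08:34–16:01 = 7 h 27 min; less 45 min break → 6 h 42 min
Fri: 09:04–19:33 = 10 h 29 min; less 45 min break → 9 h 44 min
Sat: 06:44–17:21 = 10 h 37 min; less 45 min break → 9 h 52 min
Total worked: 41 h 7 min = 2467 min.
Regular 40 h 0 min = 2400 min at $35.75/h; overtime 1 h 7 min = 67 min at $71.50/h.
Pay = (2400 × $35.75 + 67 × $71.50) ÷ 60 = $1509.84.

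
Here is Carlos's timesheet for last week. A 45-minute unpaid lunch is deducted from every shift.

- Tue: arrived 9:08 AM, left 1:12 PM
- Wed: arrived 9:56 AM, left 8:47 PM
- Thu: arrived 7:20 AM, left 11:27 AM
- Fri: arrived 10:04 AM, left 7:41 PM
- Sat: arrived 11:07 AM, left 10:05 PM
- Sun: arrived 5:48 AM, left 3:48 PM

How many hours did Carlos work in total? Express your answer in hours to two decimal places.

45.12 hours

Tue: 9:08 AM–1:12 PM = 4 h 4 min; less 45 min break → 3 h 19 min
Wed: 9:56 AM–8:47 PM = 10 h 51 min; less 45 min break → 10 h 6 min
Thu: 7:20 AM–11:27 AM = 4 h 7 min; less 45 min break → 3 h 22 min
Fri: 10:04 AM–7:41 PM = 9 h 37 min; less 45 min break → 8 h 52 min
Sat: 11:07 AM–10:05 PM = 10 h 58 min; less 45 min break → 10 h 13 min
Sun: 5:48 AM–3:48 PM = 10 h 0 min; less 45 min break → 9 h 15 min
Total: 3 h 19 min + 10 h 6 min + 3 h 22 min + 8 h 52 min + 10 h 13 min + 9 h 15 min = 45 h 7 min.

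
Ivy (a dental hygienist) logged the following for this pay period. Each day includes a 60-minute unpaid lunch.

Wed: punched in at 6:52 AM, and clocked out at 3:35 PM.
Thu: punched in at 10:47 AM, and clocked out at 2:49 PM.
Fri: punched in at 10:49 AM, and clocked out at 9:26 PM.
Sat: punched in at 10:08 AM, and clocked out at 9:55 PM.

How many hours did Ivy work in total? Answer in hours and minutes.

Wed: 6:52 AM–3:35 PM = 8 h 43 min; less 60 min break → 7 h 43 min
Thu: 10:47 AM–2:49 PM = 4 h 2 min; less 60 min break → 3 h 2 min
Fri: 10:49 AM–9:26 PM = 10 h 37 min; less 60 min break → 9 h 37 min
Sat: 10:08 AM–9:55 PM = 11 h 47 min; less 60 min break → 10 h 47 min
Total: 7 h 43 min + 3 h 2 min + 9 h 37 min + 10 h 47 min = 31 h 9 min.

31 h 9 min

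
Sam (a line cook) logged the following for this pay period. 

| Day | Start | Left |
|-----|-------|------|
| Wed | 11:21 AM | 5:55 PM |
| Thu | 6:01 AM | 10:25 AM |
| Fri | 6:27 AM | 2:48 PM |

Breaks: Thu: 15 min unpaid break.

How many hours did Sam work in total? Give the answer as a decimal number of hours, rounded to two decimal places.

Wed: 11:21 AM–5:55 PM = 6 h 34 min
Thu: 6:01 AM–10:25 AM = 4 h 24 min; less 15 min break → 4 h 9 min
Fri: 6:27 AM–2:48 PM = 8 h 21 min
Total: 6 h 34 min + 4 h 9 min + 8 h 21 min = 19 h 4 min.

19.07 hours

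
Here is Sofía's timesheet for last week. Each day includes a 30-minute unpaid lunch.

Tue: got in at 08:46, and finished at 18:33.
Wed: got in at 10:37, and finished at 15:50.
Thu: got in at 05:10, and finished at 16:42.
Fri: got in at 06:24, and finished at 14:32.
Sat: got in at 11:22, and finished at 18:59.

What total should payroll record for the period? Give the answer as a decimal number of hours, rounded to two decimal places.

39.78 hours

Tue: 08:46–18:33 = 9 h 47 min; less 30 min break → 9 h 17 min
Wed: 10:37–15:50 = 5 h 13 min; less 30 min break → 4 h 43 min
Thu: 05:10–16:42 = 11 h 32 min; less 30 min break → 11 h 2 min
Fri: 06:24–14:32 = 8 h 8 min; less 30 min break → 7 h 38 min
Sat: 11:22–18:59 = 7 h 37 min; less 30 min break → 7 h 7 min
Total: 9 h 17 min + 4 h 43 min + 11 h 2 min + 7 h 38 min + 7 h 7 min = 39 h 47 min.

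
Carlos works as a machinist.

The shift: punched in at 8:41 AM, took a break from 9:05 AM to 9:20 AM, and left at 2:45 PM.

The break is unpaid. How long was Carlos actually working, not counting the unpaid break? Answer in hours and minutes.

5 h 49 min

The shift: 8:41 AM–2:45 PM = 6 h 4 min; less 15 min break → 5 h 49 min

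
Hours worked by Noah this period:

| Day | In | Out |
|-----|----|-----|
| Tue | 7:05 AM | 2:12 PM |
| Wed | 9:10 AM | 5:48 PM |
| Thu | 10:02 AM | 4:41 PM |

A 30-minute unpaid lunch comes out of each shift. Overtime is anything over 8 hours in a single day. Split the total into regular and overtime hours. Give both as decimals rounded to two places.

Regular 20.77 hours, overtime 0.13 hours

Tue: 7:05 AM–2:12 PM = 7 h 7 min; less 30 min break → 6 h 37 min
Wed: 9:10 AM–5:48 PM = 8 h 38 min; less 30 min break → 8 h 8 min
Thu: 10:02 AM–4:41 PM = 6 h 39 min; less 30 min break → 6 h 9 min
Tue reg 6 h 37 min / OT 0 h 0 min; Wed reg 8 h 0 min / OT 0 h 8 min; Thu reg 6 h 9 min / OT 0 h 0 min.
Totals: regular 20 h 46 min, overtime 0 h 8 min.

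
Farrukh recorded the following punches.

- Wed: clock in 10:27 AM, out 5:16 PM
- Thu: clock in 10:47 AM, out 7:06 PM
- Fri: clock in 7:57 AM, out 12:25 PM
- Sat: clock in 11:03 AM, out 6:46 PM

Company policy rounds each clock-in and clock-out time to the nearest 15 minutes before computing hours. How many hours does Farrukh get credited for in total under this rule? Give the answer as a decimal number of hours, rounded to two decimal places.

Wed: in 10:27 AM→10:30 AM, out 5:16 PM→5:15 PM; 6 h 45 min
Thu: in 10:47 AM→10:45 AM, out 7:06 PM→7:00 PM; 8 h 15 min
Fri: in 7:57 AM→8:00 AM, out 12:25 PM→12:30 PM; 4 h 30 min
Sat: in 11:03 AM→11:00 AM, out 6:46 PM→6:45 PM; 7 h 45 min
Total credited: 27 h 15 min.

27.25 hours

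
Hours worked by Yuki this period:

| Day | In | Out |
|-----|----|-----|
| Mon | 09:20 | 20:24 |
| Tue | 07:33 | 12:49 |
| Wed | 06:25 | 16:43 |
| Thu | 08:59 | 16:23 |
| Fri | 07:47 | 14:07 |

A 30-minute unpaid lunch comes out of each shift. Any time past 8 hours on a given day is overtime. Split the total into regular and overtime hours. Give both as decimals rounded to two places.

Mon: 09:20–20:24 = 11 h 4 min; less 30 min break → 10 h 34 min
Tue: 07:33–12:49 = 5 h 16 min; less 30 min break → 4 h 46 min
Wed: 06:25–16:43 = 10 h 18 min; less 30 min break → 9 h 48 min
Thu: 08:59–16:23 = 7 h 24 min; less 30 min break → 6 h 54 min
Fri: 07:47–14:07 = 6 h 20 min; less 30 min break → 5 h 50 min
Mon reg 8 h 0 min / OT 2 h 34 min; Tue reg 4 h 46 min / OT 0 h 0 min; Wed reg 8 h 0 min / OT 1 h 48 min; Thu reg 6 h 54 min / OT 0 h 0 min; Fri reg 5 h 50 min / OT 0 h 0 min.
Totals: regular 33 h 30 min, overtime 4 h 22 min.

Regular 33.50 hours, overtime 4.37 hours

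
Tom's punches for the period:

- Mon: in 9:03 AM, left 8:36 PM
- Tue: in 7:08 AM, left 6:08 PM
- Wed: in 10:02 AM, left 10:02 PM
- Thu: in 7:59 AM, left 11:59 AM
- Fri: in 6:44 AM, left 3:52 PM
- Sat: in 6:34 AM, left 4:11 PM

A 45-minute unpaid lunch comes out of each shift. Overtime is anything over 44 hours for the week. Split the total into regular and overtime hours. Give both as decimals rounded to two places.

Mon: 9:03 AM–8:36 PM = 11 h 33 min; less 45 min break → 10 h 48 min
Tue: 7:08 AM–6:08 PM = 11 h 0 min; less 45 min break → 10 h 15 min
Wed: 10:02 AM–10:02 PM = 12 h 0 min; less 45 min break → 11 h 15 min
Thu: 7:59 AM–11:59 AM = 4 h 0 min; less 45 min break → 3 h 15 min
Fri: 6:44 AM–3:52 PM = 9 h 8 min; less 45 min break → 8 h 23 min
Sat: 6:34 AM–4:11 PM = 9 h 37 min; less 45 min break → 8 h 52 min
Total worked: 52 h 48 min = 52.80 h.
Threshold 44 h → overtime 8 h 48 min, regular 44 h 0 min.

Regular 44.00 hours, overtime 8.80 hours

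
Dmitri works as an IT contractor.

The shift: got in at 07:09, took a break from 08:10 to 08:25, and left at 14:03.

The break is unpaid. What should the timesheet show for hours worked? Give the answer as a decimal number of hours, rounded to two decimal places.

6.65 hours

The shift: 07:09–14:03 = 6 h 54 min; less 15 min break → 6 h 39 min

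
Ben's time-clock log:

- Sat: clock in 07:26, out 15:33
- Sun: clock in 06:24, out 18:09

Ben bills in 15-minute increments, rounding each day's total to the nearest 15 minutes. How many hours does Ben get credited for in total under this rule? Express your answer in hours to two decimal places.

Sat: 07:26–15:33 = 8 h 7 min → rounds to 8 h 0 min
Sun: 06:24–18:09 = 11 h 45 min → rounds to 11 h 45 min
Total credited: 19 h 45 min.

19.75 hours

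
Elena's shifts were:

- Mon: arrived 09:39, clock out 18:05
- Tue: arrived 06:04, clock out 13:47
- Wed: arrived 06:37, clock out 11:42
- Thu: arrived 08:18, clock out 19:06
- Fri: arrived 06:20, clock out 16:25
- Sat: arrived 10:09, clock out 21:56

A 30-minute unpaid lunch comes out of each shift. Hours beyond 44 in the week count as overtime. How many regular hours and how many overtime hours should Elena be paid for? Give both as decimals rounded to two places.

Mon: 09:39–18:05 = 8 h 26 min; less 30 min break → 7 h 56 min
Tue: 06:04–13:47 = 7 h 43 min; less 30 min break → 7 h 13 min
Wed: 06:37–11:42 = 5 h 5 min; less 30 min break → 4 h 35 min
Thu: 08:18–19:06 = 10 h 48 min; less 30 min break → 10 h 18 min
Fri: 06:20–16:25 = 10 h 5 min; less 30 min break → 9 h 35 min
Sat: 10:09–21:56 = 11 h 47 min; less 30 min break → 11 h 17 min
Total worked: 50 h 54 min = 50.90 h.
Threshold 44 h → overtime 6 h 54 min, regular 44 h 0 min.

Regular 44.00 hours, overtime 6.90 hours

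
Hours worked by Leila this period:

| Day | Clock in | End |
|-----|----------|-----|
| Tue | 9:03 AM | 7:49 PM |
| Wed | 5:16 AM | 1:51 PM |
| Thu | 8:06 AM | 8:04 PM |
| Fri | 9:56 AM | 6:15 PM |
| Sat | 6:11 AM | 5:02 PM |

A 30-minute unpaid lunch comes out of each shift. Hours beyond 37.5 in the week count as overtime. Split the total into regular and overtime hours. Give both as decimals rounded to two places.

Regular 37.50 hours, overtime 10.48 hours

Tue: 9:03 AM–7:49 PM = 10 h 46 min; less 30 min break → 10 h 16 min
Wed: 5:16 AM–1:51 PM = 8 h 35 min; less 30 min break → 8 h 5 min
Thu: 8:06 AM–8:04 PM = 11 h 58 min; less 30 min break → 11 h 28 min
Fri: 9:56 AM–6:15 PM = 8 h 19 min; less 30 min break → 7 h 49 min
Sat: 6:11 AM–5:02 PM = 10 h 51 min; less 30 min break → 10 h 21 min
Total worked: 47 h 59 min = 47.98 h.
Threshold 37.5 h → overtime 10 h 29 min, regular 37 h 30 min.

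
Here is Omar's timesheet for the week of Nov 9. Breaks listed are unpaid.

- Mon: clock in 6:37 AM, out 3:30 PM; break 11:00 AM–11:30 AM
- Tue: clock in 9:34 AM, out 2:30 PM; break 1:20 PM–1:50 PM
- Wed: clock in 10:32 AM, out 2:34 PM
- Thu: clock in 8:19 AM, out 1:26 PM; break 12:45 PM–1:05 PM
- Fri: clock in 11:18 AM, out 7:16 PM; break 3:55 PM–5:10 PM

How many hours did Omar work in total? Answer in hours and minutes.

28 h 21 min

Mon: 6:37 AM–3:30 PM = 8 h 53 min; less 30 min break → 8 h 23 min
Tue: 9:34 AM–2:30 PM = 4 h 56 min; less 30 min break → 4 h 26 min
Wed: 10:32 AM–2:34 PM = 4 h 2 min
Thu: 8:19 AM–1:26 PM = 5 h 7 min; less 20 min break → 4 h 47 min
Fri: 11:18 AM–7:16 PM = 7 h 58 min; less 75 min break → 6 h 43 min
Total: 8 h 23 min + 4 h 26 min + 4 h 2 min + 4 h 47 min + 6 h 43 min = 28 h 21 min.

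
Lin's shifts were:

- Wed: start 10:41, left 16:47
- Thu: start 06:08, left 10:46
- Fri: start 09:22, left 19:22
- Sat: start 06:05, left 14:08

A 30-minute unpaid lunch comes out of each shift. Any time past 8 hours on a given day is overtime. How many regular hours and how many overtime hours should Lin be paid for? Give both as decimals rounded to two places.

Wed: 10:41–16:47 = 6 h 6 min; less 30 min break → 5 h 36 min
Thu: 06:08–10:46 = 4 h 38 min; less 30 min break → 4 h 8 min
Fri: 09:22–19:22 = 10 h 0 min; less 30 min break → 9 h 30 min
Sat: 06:05–14:08 = 8 h 3 min; less 30 min break → 7 h 33 min
Wed reg 5 h 36 min / OT 0 h 0 min; Thu reg 4 h 8 min / OT 0 h 0 min; Fri reg 8 h 0 min / OT 1 h 30 min; Sat reg 7 h 33 min / OT 0 h 0 min.
Totals: regular 25 h 17 min, overtime 1 h 30 min.

Regular 25.28 hours, overtime 1.50 hours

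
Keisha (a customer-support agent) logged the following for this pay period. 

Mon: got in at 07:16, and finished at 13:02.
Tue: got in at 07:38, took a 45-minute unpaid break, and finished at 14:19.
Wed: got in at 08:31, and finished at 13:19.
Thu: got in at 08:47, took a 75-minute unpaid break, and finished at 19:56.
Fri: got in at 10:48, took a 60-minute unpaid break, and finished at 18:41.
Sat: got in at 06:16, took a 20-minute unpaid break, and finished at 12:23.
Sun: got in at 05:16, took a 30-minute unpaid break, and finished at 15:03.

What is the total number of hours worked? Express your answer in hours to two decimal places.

Mon: 07:16–13:02 = 5 h 46 min
Tue: 07:38–14:19 = 6 h 41 min; less 45 min break → 5 h 56 min
Wed: 08:31–13:19 = 4 h 48 min
Thu: 08:47–19:56 = 11 h 9 min; less 75 min break → 9 h 54 min
Fri: 10:48–18:41 = 7 h 53 min; less 60 min break → 6 h 53 min
Sat: 06:16–12:23 = 6 h 7 min; less 20 min break → 5 h 47 min
Sun: 05:16–15:03 = 9 h 47 min; less 30 min break → 9 h 17 min
Total: 5 h 46 min + 5 h 56 min + 4 h 48 min + 9 h 54 min + 6 h 53 min + 5 h 47 min + 9 h 17 min = 48 h 21 min.

48.35 hours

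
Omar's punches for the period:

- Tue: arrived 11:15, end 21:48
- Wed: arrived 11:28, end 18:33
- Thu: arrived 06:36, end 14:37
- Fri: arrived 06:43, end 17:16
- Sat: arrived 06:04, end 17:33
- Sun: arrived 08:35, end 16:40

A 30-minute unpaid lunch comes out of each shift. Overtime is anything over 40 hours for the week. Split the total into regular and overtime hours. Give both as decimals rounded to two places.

Tue: 11:15–21:48 = 10 h 33 min; less 30 min break → 10 h 3 min
Wed: 11:28–18:33 = 7 h 5 min; less 30 min break → 6 h 35 min
Thu: 06:36–14:37 = 8 h 1 min; less 30 min break → 7 h 31 min
Fri: 06:43–17:16 = 10 h 33 min; less 30 min break → 10 h 3 min
Sat: 06:04–17:33 = 11 h 29 min; less 30 min break → 10 h 59 min
Sun: 08:35–16:40 = 8 h 5 min; less 30 min break → 7 h 35 min
Total worked: 52 h 46 min = 52.77 h.
Threshold 40 h → overtime 12 h 46 min, regular 40 h 0 min.

Regular 40.00 hours, overtime 12.77 hours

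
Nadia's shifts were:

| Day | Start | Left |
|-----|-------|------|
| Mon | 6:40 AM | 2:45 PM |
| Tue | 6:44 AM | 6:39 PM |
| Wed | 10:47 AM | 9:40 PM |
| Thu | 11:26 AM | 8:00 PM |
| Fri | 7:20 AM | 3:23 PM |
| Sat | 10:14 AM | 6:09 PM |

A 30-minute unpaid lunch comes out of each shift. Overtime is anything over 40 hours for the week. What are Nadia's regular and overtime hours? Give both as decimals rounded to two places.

Mon: 6:40 AM–2:45 PM = 8 h 5 min; less 30 min break → 7 h 35 min
Tue: 6:44 AM–6:39 PM = 11 h 55 min; less 30 min break → 11 h 25 min
Wed: 10:47 AM–9:40 PM = 10 h 53 min; less 30 min break → 10 h 23 min
Thu: 11:26 AM–8:00 PM = 8 h 34 min; less 30 min break → 8 h 4 min
Fri: 7:20 AM–3:23 PM = 8 h 3 min; less 30 min break → 7 h 33 min
Sat: 10:14 AM–6:09 PM = 7 h 55 min; less 30 min break → 7 h 25 min
Total worked: 52 h 25 min = 52.42 h.
Threshold 40 h → overtime 12 h 25 min, regular 40 h 0 min.

Regular 40.00 hours, overtime 12.42 hours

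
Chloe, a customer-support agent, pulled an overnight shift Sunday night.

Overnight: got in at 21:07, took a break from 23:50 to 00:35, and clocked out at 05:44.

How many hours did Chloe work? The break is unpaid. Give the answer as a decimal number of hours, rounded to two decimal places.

Overnight: 21:07 → midnight = 2 h 53 min; midnight → 05:44 = 5 h 44 min; span 8 h 37 min; less 45 min break → 7 h 52 min

7.87 hours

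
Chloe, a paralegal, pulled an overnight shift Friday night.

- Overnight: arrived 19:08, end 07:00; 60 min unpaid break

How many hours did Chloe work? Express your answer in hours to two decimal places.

Overnight: 19:08 → midnight = 4 h 52 min; midnight → 07:00 = 7 h 0 min; span 11 h 52 min; less 60 min break → 10 h 52 min

10.87 hours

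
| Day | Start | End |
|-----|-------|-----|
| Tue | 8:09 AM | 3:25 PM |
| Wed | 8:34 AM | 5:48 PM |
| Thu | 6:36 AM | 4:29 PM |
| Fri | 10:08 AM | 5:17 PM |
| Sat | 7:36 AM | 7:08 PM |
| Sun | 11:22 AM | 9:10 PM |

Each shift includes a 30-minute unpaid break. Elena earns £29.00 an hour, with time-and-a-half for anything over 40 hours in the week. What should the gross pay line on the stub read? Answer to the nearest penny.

£1676.20

Tue: 8:09 AM–3:25 PM = 7 h 16 min; less 30 min break → 6 h 46 min
Wed: 8:34 AM–5:48 PM = 9 h 14 min; less 30 min break → 8 h 44 min
Thu: 6:36 AM–4:29 PM = 9 h 53 min; less 30 min break → 9 h 23 min
Fri: 10:08 AM–5:17 PM = 7 h 9 min; less 30 min break → 6 h 39 min
Sat: 7:36 AM–7:08 PM = 11 h 32 min; less 30 min break → 11 h 2 min
Sun: 11:22 AM–9:10 PM = 9 h 48 min; less 30 min break → 9 h 18 min
Total worked: 51 h 52 min = 3112 min.
Regular 40 h 0 min = 2400 min at £29.00/h; overtime 11 h 52 min = 712 min at £43.50/h.
Pay = (2400 × £29.00 + 712 × £43.50) ÷ 60 = £1676.20.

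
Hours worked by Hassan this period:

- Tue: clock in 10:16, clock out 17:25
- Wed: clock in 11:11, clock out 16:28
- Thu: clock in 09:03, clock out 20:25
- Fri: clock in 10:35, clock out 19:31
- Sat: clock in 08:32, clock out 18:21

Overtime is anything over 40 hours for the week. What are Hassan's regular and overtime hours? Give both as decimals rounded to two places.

Tue: 10:16–17:25 = 7 h 9 min
Wed: 11:11–16:28 = 5 h 17 min
Thu: 09:03–20:25 = 11 h 22 min
Fri: 10:35–19:31 = 8 h 56 min
Sat: 08:32–18:21 = 9 h 49 min
Total worked: 42 h 33 min = 42.55 h.
Threshold 40 h → overtime 2 h 33 min, regular 40 h 0 min.

Regular 40.00 hours, overtime 2.55 hours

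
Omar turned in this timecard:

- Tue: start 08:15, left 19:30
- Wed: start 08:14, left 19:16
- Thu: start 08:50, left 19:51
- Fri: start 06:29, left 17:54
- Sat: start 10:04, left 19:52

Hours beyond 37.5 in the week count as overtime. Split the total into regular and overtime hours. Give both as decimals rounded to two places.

Tue: 08:15–19:30 = 11 h 15 min
Wed: 08:14–19:16 = 11 h 2 min
Thu: 08:50–19:51 = 11 h 1 min
Fri: 06:29–17:54 = 11 h 25 min
Sat: 10:04–19:52 = 9 h 48 min
Total worked: 54 h 31 min = 54.52 h.
Threshold 37.5 h → overtime 17 h 1 min, regular 37 h 30 min.

Regular 37.50 hours, overtime 17.02 hours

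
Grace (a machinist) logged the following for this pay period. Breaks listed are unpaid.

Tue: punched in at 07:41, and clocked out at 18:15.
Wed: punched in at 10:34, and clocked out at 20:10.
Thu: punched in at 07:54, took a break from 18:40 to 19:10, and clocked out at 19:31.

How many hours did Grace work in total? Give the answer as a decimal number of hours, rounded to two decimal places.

31.28 hours

Tue: 07:41–18:15 = 10 h 34 min
Wed: 10:34–20:10 = 9 h 36 min
Thu: 07:54–19:31 = 11 h 37 min; less 30 min break → 11 h 7 min
Total: 10 h 34 min + 9 h 36 min + 11 h 7 min = 31 h 17 min.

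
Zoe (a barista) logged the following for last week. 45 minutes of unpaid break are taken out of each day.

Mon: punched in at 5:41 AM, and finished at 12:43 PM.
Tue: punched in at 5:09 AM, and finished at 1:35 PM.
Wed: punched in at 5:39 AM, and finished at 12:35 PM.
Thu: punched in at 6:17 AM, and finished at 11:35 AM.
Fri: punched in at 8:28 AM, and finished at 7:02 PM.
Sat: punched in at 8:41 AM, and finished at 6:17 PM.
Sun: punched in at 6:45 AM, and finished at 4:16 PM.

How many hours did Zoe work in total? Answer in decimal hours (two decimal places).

Mon: 5:41 AM–12:43 PM = 7 h 2 min; less 45 min break → 6 h 17 min
Tue: 5:09 AM–1:35 PM = 8 h 26 min; less 45 min break → 7 h 41 min
Wed: 5:39 AM–12:35 PM = 6 h 56 min; less 45 min break → 6 h 11 min
Thu: 6:17 AM–11:35 AM = 5 h 18 min; less 45 min break → 4 h 33 min
Fri: 8:28 AM–7:02 PM = 10 h 34 min; less 45 min break → 9 h 49 min
Sat: 8:41 AM–6:17 PM = 9 h 36 min; less 45 min break → 8 h 51 min
Sun: 6:45 AM–4:16 PM = 9 h 31 min; less 45 min break → 8 h 46 min
Total: 6 h 17 min + 7 h 41 min + 6 h 11 min + 4 h 33 min + 9 h 49 min + 8 h 51 min + 8 h 46 min = 52 h 8 min.

52.13 hours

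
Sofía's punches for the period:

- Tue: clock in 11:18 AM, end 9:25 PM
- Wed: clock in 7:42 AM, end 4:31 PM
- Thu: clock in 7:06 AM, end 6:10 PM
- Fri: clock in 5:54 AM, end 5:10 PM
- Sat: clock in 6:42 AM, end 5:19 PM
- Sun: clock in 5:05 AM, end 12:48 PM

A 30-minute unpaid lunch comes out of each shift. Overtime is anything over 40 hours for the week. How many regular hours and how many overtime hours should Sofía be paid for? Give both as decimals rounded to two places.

Tue: 11:18 AM–9:25 PM = 10 h 7 min; less 30 min break → 9 h 37 min
Wed: 7:42 AM–4:31 PM = 8 h 49 min; less 30 min break → 8 h 19 min
Thu: 7:06 AM–6:10 PM = 11 h 4 min; less 30 min break → 10 h 34 min
Fri: 5:54 AM–5:10 PM = 11 h 16 min; less 30 min break → 10 h 46 min
Sat: 6:42 AM–5:19 PM = 10 h 37 min; less 30 min break → 10 h 7 min
Sun: 5:05 AM–12:48 PM = 7 h 43 min; less 30 min break → 7 h 13 min
Total worked: 56 h 36 min = 56.60 h.
Threshold 40 h → overtime 16 h 36 min, regular 40 h 0 min.

Regular 40.00 hours, overtime 16.60 hours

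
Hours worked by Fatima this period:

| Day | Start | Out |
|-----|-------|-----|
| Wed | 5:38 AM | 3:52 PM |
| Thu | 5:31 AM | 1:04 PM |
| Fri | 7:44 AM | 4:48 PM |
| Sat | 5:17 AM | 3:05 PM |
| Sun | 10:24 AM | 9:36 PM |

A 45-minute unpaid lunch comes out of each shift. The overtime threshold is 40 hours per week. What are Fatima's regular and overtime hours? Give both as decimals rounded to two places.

Wed: 5:38 AM–3:52 PM = 10 h 14 min; less 45 min break → 9 h 29 min
Thu: 5:31 AM–1:04 PM = 7 h 33 min; less 45 min break → 6 h 48 min
Fri: 7:44 AM–4:48 PM = 9 h 4 min; less 45 min break → 8 h 19 min
Sat: 5:17 AM–3:05 PM = 9 h 48 min; less 45 min break → 9 h 3 min
Sun: 10:24 AM–9:36 PM = 11 h 12 min; less 45 min break → 10 h 27 min
Total worked: 44 h 6 min = 44.10 h.
Threshold 40 h → overtime 4 h 6 min, regular 40 h 0 min.

Regular 40.00 hours, overtime 4.10 hours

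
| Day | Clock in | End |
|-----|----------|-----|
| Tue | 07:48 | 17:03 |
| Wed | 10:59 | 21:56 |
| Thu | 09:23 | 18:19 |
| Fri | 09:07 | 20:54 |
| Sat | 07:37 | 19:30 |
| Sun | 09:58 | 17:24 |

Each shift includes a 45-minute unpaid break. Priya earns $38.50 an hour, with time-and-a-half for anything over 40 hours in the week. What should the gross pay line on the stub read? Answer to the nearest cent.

Tue: 07:48–17:03 = 9 h 15 min; less 45 min break → 8 h 30 min
Wed: 10:59–21:56 = 10 h 57 min; less 45 min break → 10 h 12 min
Thu: 09:23–18:19 = 8 h 56 min; less 45 min break → 8 h 11 min
Fri: 09:07–20:54 = 11 h 47 min; less 45 min break → 11 h 2 min
Sat: 07:37–19:30 = 11 h 53 min; less 45 min break → 11 h 8 min
Sun: 09:58–17:24 = 7 h 26 min; less 45 min break → 6 h 41 min
Total worked: 55 h 44 min = 3344 min.
Regular 40 h 0 min = 2400 min at $38.50/h; overtime 15 h 44 min = 944 min at $57.75/h.
Pay = (2400 × $38.50 + 944 × $57.75) ÷ 60 = $2448.60.

$2448.60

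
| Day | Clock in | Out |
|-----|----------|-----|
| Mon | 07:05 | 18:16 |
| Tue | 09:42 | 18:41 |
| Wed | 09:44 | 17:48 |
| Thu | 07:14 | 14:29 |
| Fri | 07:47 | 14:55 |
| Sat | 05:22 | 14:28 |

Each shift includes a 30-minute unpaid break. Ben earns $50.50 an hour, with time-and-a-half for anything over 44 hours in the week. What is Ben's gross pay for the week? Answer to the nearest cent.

$2579.29

Mon: 07:05–18:16 = 11 h 11 min; less 30 min break → 10 h 41 min
Tue: 09:42–18:41 = 8 h 59 min; less 30 min break → 8 h 29 min
Wed: 09:44–17:48 = 8 h 4 min; less 30 min break → 7 h 34 min
Thu: 07:14–14:29 = 7 h 15 min; less 30 min break → 6 h 45 min
Fri: 07:47–14:55 = 7 h 8 min; less 30 min break → 6 h 38 min
Sat: 05:22–14:28 = 9 h 6 min; less 30 min break → 8 h 36 min
Total worked: 48 h 43 min = 2923 min.
Regular 44 h 0 min = 2640 min at $50.50/h; overtime 4 h 43 min = 283 min at $75.75/h.
Pay = (2640 × $50.50 + 283 × $75.75) ÷ 60 = $2579.29.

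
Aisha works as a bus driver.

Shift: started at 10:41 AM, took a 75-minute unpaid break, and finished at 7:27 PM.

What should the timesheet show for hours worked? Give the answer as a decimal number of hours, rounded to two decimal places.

Shift: 10:41 AM–7:27 PM = 8 h 46 min; less 75 min break → 7 h 31 min

7.52 hours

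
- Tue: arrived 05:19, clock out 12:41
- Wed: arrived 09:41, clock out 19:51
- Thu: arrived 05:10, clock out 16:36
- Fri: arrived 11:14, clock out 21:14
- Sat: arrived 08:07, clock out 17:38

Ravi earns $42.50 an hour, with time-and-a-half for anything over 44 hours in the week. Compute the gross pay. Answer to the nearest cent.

$2155.81

Tue: 05:19–12:41 = 7 h 22 min
Wed: 09:41–19:51 = 10 h 10 min
Thu: 05:10–16:36 = 11 h 26 min
Fri: 11:14–21:14 = 10 h 0 min
Sat: 08:07–17:38 = 9 h 31 min
Total worked: 48 h 29 min = 2909 min.
Regular 44 h 0 min = 2640 min at $42.50/h; overtime 4 h 29 min = 269 min at $63.75/h.
Pay = (2640 × $42.50 + 269 × $63.75) ÷ 60 = $2155.81.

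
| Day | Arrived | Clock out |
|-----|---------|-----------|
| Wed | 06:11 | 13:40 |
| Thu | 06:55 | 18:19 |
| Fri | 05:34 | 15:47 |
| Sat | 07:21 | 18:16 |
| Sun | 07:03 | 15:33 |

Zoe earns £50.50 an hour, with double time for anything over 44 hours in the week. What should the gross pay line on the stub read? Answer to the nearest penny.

Wed: 06:11–13:40 = 7 h 29 min
Thu: 06:55–18:19 = 11 h 24 min
Fri: 05:34–15:47 = 10 h 13 min
Sat: 07:21–18:16 = 10 h 55 min
Sun: 07:03–15:33 = 8 h 30 min
Total worked: 48 h 31 min = 2911 min.
Regular 44 h 0 min = 2640 min at £50.50/h; overtime 4 h 31 min = 271 min at £101.00/h.
Pay = (2640 × £50.50 + 271 × £101.00) ÷ 60 = £2678.18.

£2678.18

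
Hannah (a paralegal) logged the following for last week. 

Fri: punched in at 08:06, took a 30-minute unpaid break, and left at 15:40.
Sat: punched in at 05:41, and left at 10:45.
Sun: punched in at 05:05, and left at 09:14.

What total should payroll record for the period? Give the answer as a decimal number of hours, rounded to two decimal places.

16.28 hours

Fri: 08:06–15:40 = 7 h 34 min; less 30 min break → 7 h 4 min
Sat: 05:41–10:45 = 5 h 4 min
Sun: 05:05–09:14 = 4 h 9 min
Total: 7 h 4 min + 5 h 4 min + 4 h 9 min = 16 h 17 min.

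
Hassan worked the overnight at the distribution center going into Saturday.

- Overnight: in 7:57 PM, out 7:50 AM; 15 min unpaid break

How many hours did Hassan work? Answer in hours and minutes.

11 h 38 min

Overnight: 7:57 PM → midnight = 4 h 3 min; midnight → 7:50 AM = 7 h 50 min; span 11 h 53 min; less 15 min break → 11 h 38 min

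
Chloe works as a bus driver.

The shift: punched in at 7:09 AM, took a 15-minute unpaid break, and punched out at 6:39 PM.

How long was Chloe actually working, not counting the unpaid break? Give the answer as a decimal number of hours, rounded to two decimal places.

The shift: 7:09 AM–6:39 PM = 11 h 30 min; less 15 min break → 11 h 15 min

11.25 hours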